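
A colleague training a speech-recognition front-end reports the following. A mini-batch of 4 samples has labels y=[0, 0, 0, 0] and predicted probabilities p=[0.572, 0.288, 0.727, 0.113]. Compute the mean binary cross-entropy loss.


L[0] = -ln(1-0.572) = -ln(0.428) = 0.8486
L[1] = -ln(1-0.288) = -ln(0.712) = 0.3397
L[2] = -ln(1-0.727) = -ln(0.273) = 1.2983
L[3] = -ln(1-0.113) = -ln(0.887) = 0.1199
mean = (0.8486 + 0.3397 + 1.2983 + 0.1199)/4 = 0.6516

0.6516


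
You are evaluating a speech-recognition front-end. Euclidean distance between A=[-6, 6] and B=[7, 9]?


d = √((-6-7)² + (6-9)²)
  = √(169 + 9)
  = √178 = 13.3417

13.3417


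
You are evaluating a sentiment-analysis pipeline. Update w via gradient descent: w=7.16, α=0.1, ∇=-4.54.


w_new = w - α·∇
= 7.16 - 0.1·-4.54
= 7.16 + 0.454
= 7.614

7.614


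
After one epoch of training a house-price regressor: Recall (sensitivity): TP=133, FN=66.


Recall = TP/(TP+FN)
= 133/(133+66)
= 133/199 = 66.83%

66.83%


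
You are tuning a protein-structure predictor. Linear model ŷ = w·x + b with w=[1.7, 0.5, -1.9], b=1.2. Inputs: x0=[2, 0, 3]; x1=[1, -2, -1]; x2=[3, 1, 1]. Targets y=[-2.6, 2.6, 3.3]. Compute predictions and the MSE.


ŷ0 = (1.7)·(2) + (0.5)·(0) + (-1.9)·(3) + 1.2 = -1.1
ŷ1 = (1.7)·(1) + (0.5)·(-2) + (-1.9)·(-1) + 1.2 = 3.8
ŷ2 = (1.7)·(3) + (0.5)·(1) + (-1.9)·(1) + 1.2 = 4.9
errors² = [2.25, 1.44, 2.56]
MSE = 6.2500/3 = 2.0833

2.0833


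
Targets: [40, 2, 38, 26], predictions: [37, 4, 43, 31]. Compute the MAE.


Absolute errors: |40-37|=3, |2-4|=2, |38-43|=5, |26-31|=5
Sum = 15
MAE = 15/4 = 15/4

15/4


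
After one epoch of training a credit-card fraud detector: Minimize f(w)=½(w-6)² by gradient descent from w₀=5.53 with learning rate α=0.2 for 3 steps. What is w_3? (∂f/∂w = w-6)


step 1: grad = 5.53-6 = -0.47; w = 5.53 - 0.2·(-0.47) = 5.624
step 2: grad = 5.624-6 = -0.376; w = 5.624 - 0.2·(-0.376) = 5.6992
step 3: grad = 5.6992-6 = -0.3008; w = 5.6992 - 0.2·(-0.3008) = 5.75936

5.75936


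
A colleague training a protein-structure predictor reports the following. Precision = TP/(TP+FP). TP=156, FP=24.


Precision = TP/(TP+FP)
= 156/(156+24)
= 156/180 = 86.67%

86.67%


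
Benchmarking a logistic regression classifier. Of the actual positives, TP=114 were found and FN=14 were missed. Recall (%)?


Recall = TP/(TP+FN)
= 114/(114+14)
= 114/128 = 89.06%

89.06%


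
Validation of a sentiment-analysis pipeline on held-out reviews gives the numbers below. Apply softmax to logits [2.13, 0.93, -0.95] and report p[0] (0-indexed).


Exponentials: e^2.13=8.4149, e^0.93=2.5345, e^-0.95=0.3867
Sum = 11.3361
Softmax = [0.7423, 0.2236, 0.0341]
p[0] = 8.4149/11.3361 = 0.7423

0.7423


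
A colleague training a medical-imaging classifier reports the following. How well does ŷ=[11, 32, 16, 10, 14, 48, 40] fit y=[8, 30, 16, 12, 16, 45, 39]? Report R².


ȳ = 23.7143
SS_res = Σ(y-ŷ)² = 31
SS_tot = Σ(y-ȳ)² = 1229.43
R² = 1 - SS_res/SS_tot = 1 - 0.0252 = 0.9748

0.9748


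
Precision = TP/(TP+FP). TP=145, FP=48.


Precision = TP/(TP+FP)
= 145/(145+48)
= 145/193 = 75.13%

75.13%


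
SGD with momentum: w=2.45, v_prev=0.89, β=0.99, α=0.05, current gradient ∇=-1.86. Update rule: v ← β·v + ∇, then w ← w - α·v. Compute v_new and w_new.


v_new = 0.99·0.89 - 1.86 = 0.8811 - 1.86 = -0.9789
w_new = 2.45 - 0.05·-0.9789 = 2.45 + 0.048945 = 2.498945

v_new=-0.9789, w_new=2.498945


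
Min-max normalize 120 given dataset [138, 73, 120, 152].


min=73, max=152
(120-73)/(152-73) = 47/79 = 0.5949

0.5949


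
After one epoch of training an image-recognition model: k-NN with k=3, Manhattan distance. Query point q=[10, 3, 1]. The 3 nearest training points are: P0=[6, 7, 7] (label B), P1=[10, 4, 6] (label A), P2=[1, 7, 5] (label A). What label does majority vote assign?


d(q,P0) = 14  (label B)
d(q,P1) = 6  (label A)
d(q,P2) = 17  (label A)
Votes: A=2, B=1
Majority → A

A


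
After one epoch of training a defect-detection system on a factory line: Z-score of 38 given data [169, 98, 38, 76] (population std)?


μ = 95.25, σ = 47.6832
z = (38 - 95.25)/47.6832 = -1.2006

-1.2006


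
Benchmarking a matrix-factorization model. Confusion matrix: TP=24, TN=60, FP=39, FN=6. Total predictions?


Total = TP + TN + FP + FN
= 24 + 60 + 39 + 6
= 129
(Predicted positive: 63, predicted negative: 66)

129


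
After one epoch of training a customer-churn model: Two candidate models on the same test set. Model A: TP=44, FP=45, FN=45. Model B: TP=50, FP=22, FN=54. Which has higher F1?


Model A: P=44/89=0.4944, R=44/89=0.4944, F1=2PR/(P+R)=2TP/(2TP+FP+FN)=88/178=0.4944
Model B: P=50/72=0.6944, R=50/104=0.4808, F1=2PR/(P+R)=2TP/(2TP+FP+FN)=100/176=0.5682
0.4944 < 0.5682 → Model B

Model B


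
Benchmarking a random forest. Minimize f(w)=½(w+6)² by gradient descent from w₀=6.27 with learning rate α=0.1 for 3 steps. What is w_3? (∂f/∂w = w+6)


step 1: grad = 6.27+6 = 12.27; w = 6.27 - 0.1·(12.27) = 5.043
step 2: grad = 5.043+6 = 11.043; w = 5.043 - 0.1·(11.043) = 3.9387
step 3: grad = 3.9387+6 = 9.9387; w = 3.9387 - 0.1·(9.9387) = 2.94483

2.94483


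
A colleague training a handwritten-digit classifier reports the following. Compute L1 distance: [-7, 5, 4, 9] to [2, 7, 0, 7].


d = |-7-2| + |5-7| + |4-0| + |9-7|
  = 9 + 2 + 4 + 2
  = 17

17


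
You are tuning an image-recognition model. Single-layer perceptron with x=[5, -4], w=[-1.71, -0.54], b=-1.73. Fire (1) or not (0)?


z = (5)·(-1.71) + (-4)·(-0.54) - 1.73
  = -8.12
step(z) = 0 (z<0)

0


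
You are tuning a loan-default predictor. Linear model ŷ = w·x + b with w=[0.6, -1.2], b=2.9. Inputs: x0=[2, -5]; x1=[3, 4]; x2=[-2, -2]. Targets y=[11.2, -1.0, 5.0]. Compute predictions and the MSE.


ŷ0 = (0.6)·(2) + (-1.2)·(-5) + 2.9 = 10.1
ŷ1 = (0.6)·(3) + (-1.2)·(4) + 2.9 = -0.1
ŷ2 = (0.6)·(-2) + (-1.2)·(-2) + 2.9 = 4.1
errors² = [1.21, 0.81, 0.81]
MSE = 2.8300/3 = 0.9433

0.9433


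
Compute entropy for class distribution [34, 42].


Probabilities: [34/76, 42/76] ≈ [0.4474, 0.5526]
H = -((34/76)·log₂(34/76) + (42/76)·log₂(42/76))
  = 0.992 bits

0.992 bits


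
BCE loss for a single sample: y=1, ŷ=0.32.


BCE = -[y·ln(p) + (1-y)·ln(1-p)]
= -1·ln(0.32) - 0
= -ln(0.32) = 1.1394

1.1394


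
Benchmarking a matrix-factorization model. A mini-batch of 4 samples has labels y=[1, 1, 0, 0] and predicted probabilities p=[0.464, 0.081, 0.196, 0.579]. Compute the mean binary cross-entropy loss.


L[0] = -ln(0.464) = 0.7679
L[1] = -ln(0.081) = 2.5133
L[2] = -ln(1-0.196) = -ln(0.804) = 0.2182
L[3] = -ln(1-0.579) = -ln(0.421) = 0.8651
mean = (0.7679 + 2.5133 + 0.2182 + 0.8651)/4 = 1.0911

1.0911


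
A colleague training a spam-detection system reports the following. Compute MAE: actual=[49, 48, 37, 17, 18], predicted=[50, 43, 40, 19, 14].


Absolute errors: |49-50|=1, |48-43|=5, |37-40|=3, |17-19|=2, |18-14|=4
Sum = 15
MAE = 15/5 = 3

3


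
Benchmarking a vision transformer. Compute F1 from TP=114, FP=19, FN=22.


Precision = 114/133 = 0.8571
Recall = 114/136 = 0.8382
F1 = 2·P·R/(P+R) = 2·TP/(2·TP+FP+FN) = 228/(228+19+22) = 228/269 = 0.8476

0.8476


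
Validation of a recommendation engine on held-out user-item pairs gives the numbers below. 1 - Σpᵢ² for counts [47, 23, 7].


Probabilities: [47/77, 23/77, 7/77] ≈ [0.6104, 0.2987, 0.0909]
Σpᵢ² = (2209 + 529 + 49)/77² = 2787/5929
Gini = 1 - Σpᵢ² = 1 - 2787/5929 = 0.5299

0.5299


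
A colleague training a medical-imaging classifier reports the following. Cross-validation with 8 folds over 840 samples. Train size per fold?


Fold size = 840/8 = 105
Training per fold = 840 - 105 = 735

735


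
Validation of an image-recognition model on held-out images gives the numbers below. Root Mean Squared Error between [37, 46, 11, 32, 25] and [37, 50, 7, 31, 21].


MSE = 49/5 = 9.8
RMSE = √(49/5) = 3.1305

3.1305


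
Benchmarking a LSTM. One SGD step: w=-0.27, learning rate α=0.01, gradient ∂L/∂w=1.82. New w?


w_new = w - α·∇
= -0.27 - 0.01·1.82
= -0.27 - 0.0182
= -0.2882

-0.2882


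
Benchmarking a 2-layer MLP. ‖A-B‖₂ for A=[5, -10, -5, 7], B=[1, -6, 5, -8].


d = √((5-1)² + (-10+ 6)² + (-5-5)² + (7+ 8)²)
  = √(16 + 16 + 100 + 225)
  = √357 = 18.8944

18.8944


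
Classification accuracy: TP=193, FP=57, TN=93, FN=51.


Accuracy = (TP+TN)/(TP+TN+FP+FN)
= (193+93)/(394)
= 286/394 = 72.59%

72.59%


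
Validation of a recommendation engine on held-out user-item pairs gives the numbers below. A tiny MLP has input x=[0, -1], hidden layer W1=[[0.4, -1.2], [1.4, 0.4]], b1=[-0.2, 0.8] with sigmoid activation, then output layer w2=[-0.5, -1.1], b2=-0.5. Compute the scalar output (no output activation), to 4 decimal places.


z1[0] = (0.4)·(0) + (-1.2)·(-1) - 0.2 = 1.0
z1[1] = (1.4)·(0) + (0.4)·(-1) + 0.8 = 0.4
h = sigmoid(z1) = [0.7311, 0.5987]
output = (-0.5)·(0.7311) + (-1.1)·(0.5987) - 0.5 = -1.5241

-1.5241


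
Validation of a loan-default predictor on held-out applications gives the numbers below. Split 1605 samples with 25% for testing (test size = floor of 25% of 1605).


Test = ⌊1605·25/100⌋ = 401
Train = 1605 - 401 = 1204

Train: 1204, Test: 401


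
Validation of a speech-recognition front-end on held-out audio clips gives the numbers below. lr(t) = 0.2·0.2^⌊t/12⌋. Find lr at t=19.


n_drops = ⌊19/12⌋ = 1
lr = 0.2·0.2^1 = 0.2·0.2 = 0.04

0.04


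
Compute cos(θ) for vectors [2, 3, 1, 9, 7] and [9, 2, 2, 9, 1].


A·B = 2·9 + 3·2 + 1·2 + 9·9 + 7·1 = 114
‖A‖ = √144 = 12, ‖B‖ = √171 = 13.0767
cos = 114/(√144·√171) = 114/√24624 = 0.7265

0.7265


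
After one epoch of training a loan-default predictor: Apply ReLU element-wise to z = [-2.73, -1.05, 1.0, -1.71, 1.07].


ReLU(-2.73) = max(0, -2.73) = 0.0
ReLU(-1.05) = max(0, -1.05) = 0.0
ReLU(1.0) = max(0, 1.0) = 1.0
ReLU(-1.71) = max(0, -1.71) = 0.0
ReLU(1.07) = max(0, 1.07) = 1.07
result = [0.0, 0.0, 1.0, 0.0, 1.07]

[0.0, 0.0, 1.0, 0.0, 1.07]


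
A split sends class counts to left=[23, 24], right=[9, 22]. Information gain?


Parent = [32, 46], H_parent = 0.9766
H_left = 0.9997 (n=47), H_right = 0.8691 (n=31)
H_children = (47/78)·0.9997 + (31/78)·0.8691 = 0.9478
IG = 0.9766 - 0.9478 = 0.0288

0.0288


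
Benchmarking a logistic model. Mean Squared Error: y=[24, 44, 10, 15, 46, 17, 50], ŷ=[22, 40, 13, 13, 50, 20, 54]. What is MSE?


Squared errors: (24-22)²=4, (44-40)²=16, (10-13)²=9, (15-13)²=4, (46-50)²=16, (17-20)²=9, (50-54)²=16
Sum = 74
MSE = 74/7 = 74/7

74/7


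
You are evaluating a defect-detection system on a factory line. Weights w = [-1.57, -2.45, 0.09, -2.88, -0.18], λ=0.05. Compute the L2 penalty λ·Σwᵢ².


‖w‖₂² = (-1.57)² + (-2.45)² + (0.09)² + (-2.88)² + (-0.18)²
     = 2.4649 + 6.0025 + 0.0081 + 8.2944 + 0.0324
     = 16.8023
λ·‖w‖₂² = 0.05·16.8023 = 0.840115

0.840115


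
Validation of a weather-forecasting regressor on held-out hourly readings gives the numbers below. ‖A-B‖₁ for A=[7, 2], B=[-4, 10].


d = |7+ 4| + |2-10|
  = 11 + 8
  = 19

19


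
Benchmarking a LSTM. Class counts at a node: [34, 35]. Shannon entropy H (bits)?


Probabilities: [34/69, 35/69] ≈ [0.4928, 0.5072]
H = -((34/69)·log₂(34/69) + (35/69)·log₂(35/69))
  = 0.9998 bits

0.9998 bits


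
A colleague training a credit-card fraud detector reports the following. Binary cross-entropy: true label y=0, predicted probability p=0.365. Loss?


BCE = -[y·ln(p) + (1-y)·ln(1-p)]
= -0 - 1·ln(1-0.365)
= -ln(0.635) = 0.4541

0.4541


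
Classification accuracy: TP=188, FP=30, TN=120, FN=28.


Accuracy = (TP+TN)/(TP+TN+FP+FN)
= (188+120)/(366)
= 308/366 = 84.15%

84.15%


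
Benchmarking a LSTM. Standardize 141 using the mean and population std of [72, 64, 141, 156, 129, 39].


μ = 100.1667, σ = 43.7013
z = (141 - 100.1667)/43.7013 = 0.9344

0.9344


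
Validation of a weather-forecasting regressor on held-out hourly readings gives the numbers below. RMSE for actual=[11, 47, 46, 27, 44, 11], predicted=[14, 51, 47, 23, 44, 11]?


MSE = 42/6 = 7
RMSE = √(42/6) = 2.6458

2.6458


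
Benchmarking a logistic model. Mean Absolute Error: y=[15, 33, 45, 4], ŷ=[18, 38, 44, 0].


Absolute errors: |15-18|=3, |33-38|=5, |45-44|=1, |4-0|=4
Sum = 13
MAE = 13/4 = 13/4

13/4


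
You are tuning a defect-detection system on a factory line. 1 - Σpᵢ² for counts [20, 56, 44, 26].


Probabilities: [20/146, 56/146, 44/146, 26/146] ≈ [0.137, 0.3836, 0.3014, 0.1781]
Σpᵢ² = (400 + 3136 + 1936 + 676)/146² = 6148/21316
Gini = 1 - Σpᵢ² = 1 - 6148/21316 = 0.7116

0.7116


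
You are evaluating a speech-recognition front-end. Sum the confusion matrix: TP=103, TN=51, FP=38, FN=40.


Total = TP + TN + FP + FN
= 103 + 51 + 38 + 40
= 232
(Predicted positive: 141, predicted negative: 91)

232


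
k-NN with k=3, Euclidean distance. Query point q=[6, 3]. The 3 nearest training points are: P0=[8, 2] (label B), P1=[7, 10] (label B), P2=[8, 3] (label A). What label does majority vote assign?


d(q,P0) = 2.2361  (label B)
d(q,P1) = 7.0711  (label B)
d(q,P2) = 2.0  (label A)
Votes: A=1, B=2
Majority → B

B


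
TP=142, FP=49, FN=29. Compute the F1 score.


Precision = 142/191 = 0.7435
Recall = 142/171 = 0.8304
F1 = 2·P·R/(P+R) = 2·TP/(2·TP+FP+FN) = 284/(284+49+29) = 284/362 = 0.7845

0.7845


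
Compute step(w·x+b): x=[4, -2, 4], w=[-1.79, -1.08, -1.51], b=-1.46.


z = (4)·(-1.79) + (-2)·(-1.08) + (4)·(-1.51) - 1.46
  = -12.5
step(z) = 0 (z<0)

0


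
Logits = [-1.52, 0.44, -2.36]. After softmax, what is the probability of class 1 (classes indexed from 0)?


Exponentials: e^-1.52=0.2187, e^0.44=1.5527, e^-2.36=0.0944
Sum = 1.8658
Softmax = [0.1172, 0.8322, 0.0506]
p[1] = 1.5527/1.8658 = 0.8322

0.8322


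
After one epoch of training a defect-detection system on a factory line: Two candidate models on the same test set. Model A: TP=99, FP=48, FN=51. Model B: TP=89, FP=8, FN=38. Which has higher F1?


Model A: P=99/147=0.6735, R=99/150=0.66, F1=2PR/(P+R)=2TP/(2TP+FP+FN)=198/297=0.6667
Model B: P=89/97=0.9175, R=89/127=0.7008, F1=2PR/(P+R)=2TP/(2TP+FP+FN)=178/224=0.7946
0.6667 < 0.7946 → Model B

Model B


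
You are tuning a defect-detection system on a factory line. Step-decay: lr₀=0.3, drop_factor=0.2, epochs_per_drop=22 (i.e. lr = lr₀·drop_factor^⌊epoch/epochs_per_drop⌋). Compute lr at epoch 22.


n_drops = ⌊22/22⌋ = 1
lr = 0.3·0.2^1 = 0.3·0.2 = 0.06

0.06


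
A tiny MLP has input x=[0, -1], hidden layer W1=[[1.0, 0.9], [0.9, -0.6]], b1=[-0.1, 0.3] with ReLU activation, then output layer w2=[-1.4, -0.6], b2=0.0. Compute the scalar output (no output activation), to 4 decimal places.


z1[0] = (1.0)·(0) + (0.9)·(-1) - 0.1 = -1.0
z1[1] = (0.9)·(0) + (-0.6)·(-1) + 0.3 = 0.9
h = ReLU(z1) = [0.0, 0.9]
output = (-1.4)·(0.0) + (-0.6)·(0.9) + 0.0 = -0.54

-0.54


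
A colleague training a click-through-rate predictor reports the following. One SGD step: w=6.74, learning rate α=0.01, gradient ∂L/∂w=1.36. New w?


w_new = w - α·∇
= 6.74 - 0.01·1.36
= 6.74 - 0.0136
= 6.7264

6.7264


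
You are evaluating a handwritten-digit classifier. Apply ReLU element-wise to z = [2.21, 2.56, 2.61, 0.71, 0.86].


ReLU(2.21) = max(0, 2.21) = 2.21
ReLU(2.56) = max(0, 2.56) = 2.56
ReLU(2.61) = max(0, 2.61) = 2.61
ReLU(0.71) = max(0, 0.71) = 0.71
ReLU(0.86) = max(0, 0.86) = 0.86
result = [2.21, 2.56, 2.61, 0.71, 0.86]

[2.21, 2.56, 2.61, 0.71, 0.86]


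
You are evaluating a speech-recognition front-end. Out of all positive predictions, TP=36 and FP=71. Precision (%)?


Precision = TP/(TP+FP)
= 36/(36+71)
= 36/107 = 33.64%

33.64%


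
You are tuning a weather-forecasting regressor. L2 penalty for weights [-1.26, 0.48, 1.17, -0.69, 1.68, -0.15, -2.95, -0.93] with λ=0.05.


‖w‖₂² = (-1.26)² + (0.48)² + (1.17)² + (-0.69)² + (1.68)² + (-0.15)² + (-2.95)² + (-0.93)²
     = 1.5876 + 0.2304 + 1.3689 + 0.4761 + 2.8224 + 0.0225 + 8.7025 + 0.8649
     = 16.0753
λ·‖w‖₂² = 0.05·16.0753 = 0.803765

0.803765


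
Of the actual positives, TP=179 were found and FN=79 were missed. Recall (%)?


Recall = TP/(TP+FN)
= 179/(179+79)
= 179/258 = 69.38%

69.38%


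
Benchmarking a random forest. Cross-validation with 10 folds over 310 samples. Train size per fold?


Fold size = 310/10 = 31
Training per fold = 310 - 31 = 279

279


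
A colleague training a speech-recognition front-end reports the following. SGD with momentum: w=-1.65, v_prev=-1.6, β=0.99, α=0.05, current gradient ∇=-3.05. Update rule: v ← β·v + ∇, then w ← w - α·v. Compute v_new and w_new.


v_new = 0.99·-1.6 - 3.05 = -1.584 - 3.05 = -4.634
w_new = -1.65 - 0.05·-4.634 = -1.65 + 0.2317 = -1.4183

v_new=-4.634, w_new=-1.4183


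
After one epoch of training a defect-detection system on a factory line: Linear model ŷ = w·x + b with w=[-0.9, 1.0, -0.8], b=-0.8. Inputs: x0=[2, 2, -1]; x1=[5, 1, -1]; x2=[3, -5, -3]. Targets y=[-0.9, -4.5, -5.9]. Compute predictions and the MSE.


ŷ0 = (-0.9)·(2) + (1.0)·(2) + (-0.8)·(-1) - 0.8 = 0.2
ŷ1 = (-0.9)·(5) + (1.0)·(1) + (-0.8)·(-1) - 0.8 = -3.5
ŷ2 = (-0.9)·(3) + (1.0)·(-5) + (-0.8)·(-3) - 0.8 = -6.1
errors² = [1.21, 1.0, 0.04]
MSE = 2.2500/3 = 0.75

0.75


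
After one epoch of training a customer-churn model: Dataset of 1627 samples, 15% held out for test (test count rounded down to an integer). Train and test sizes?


Test = ⌊1627·15/100⌋ = 244
Train = 1627 - 244 = 1383

Train: 1383, Test: 244


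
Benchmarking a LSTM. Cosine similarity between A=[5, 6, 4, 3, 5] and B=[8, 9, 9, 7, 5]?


A·B = 5·8 + 6·9 + 4·9 + 3·7 + 5·5 = 176
‖A‖ = √111 = 10.5357, ‖B‖ = √300 = 17.3205
cos = 176/(√111·√300) = 176/√33300 = 0.9645

0.9645


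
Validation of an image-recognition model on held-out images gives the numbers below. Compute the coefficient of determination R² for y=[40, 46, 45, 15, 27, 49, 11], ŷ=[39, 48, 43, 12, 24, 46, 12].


ȳ = 33.2857
SS_res = Σ(y-ŷ)² = 37
SS_tot = Σ(y-ȳ)² = 1461.43
R² = 1 - SS_res/SS_tot = 1 - 0.0253 = 0.9747

0.9747


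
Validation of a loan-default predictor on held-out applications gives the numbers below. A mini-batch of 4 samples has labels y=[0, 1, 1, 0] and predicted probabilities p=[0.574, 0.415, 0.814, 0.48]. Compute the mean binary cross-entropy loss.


L[0] = -ln(1-0.574) = -ln(0.426) = 0.8533
L[1] = -ln(0.415) = 0.8795
L[2] = -ln(0.814) = 0.2058
L[3] = -ln(1-0.48) = -ln(0.52) = 0.6539
mean = (0.8533 + 0.8795 + 0.2058 + 0.6539)/4 = 0.6481

0.6481


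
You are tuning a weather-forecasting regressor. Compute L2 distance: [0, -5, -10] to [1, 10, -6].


d = √((0-1)² + (-5-10)² + (-10+ 6)²)
  = √(1 + 225 + 16)
  = √242 = 15.5563

15.5563


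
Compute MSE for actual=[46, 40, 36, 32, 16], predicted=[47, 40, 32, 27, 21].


Squared errors: (46-47)²=1, (40-40)²=0, (36-32)²=16, (32-27)²=25, (16-21)²=25
Sum = 67
MSE = 67/5 = 67/5

67/5


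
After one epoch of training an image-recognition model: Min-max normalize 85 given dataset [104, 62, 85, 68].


min=62, max=104
(85-62)/(104-62) = 23/42 = 0.5476

0.5476


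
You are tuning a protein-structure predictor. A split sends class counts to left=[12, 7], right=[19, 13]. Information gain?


Parent = [31, 20], H_parent = 0.9662
H_left = 0.9495 (n=19), H_right = 0.9745 (n=32)
H_children = (19/51)·0.9495 + (32/51)·0.9745 = 0.9652
IG = 0.9662 - 0.9652 = 0.001

0.001


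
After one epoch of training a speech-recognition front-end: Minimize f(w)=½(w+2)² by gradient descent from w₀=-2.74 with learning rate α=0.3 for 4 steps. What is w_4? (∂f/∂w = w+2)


step 1: grad = -2.74+2 = -0.74; w = -2.74 - 0.3·(-0.74) = -2.518
step 2: grad = -2.518+2 = -0.518; w = -2.518 - 0.3·(-0.518) = -2.3626
step 3: grad = -2.3626+2 = -0.3626; w = -2.3626 - 0.3·(-0.3626) = -2.25382
step 4: grad = -2.25382+2 = -0.25382; w = -2.25382 - 0.3·(-0.25382) = -2.177674

-2.177674


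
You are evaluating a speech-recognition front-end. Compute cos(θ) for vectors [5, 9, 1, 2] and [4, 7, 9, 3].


A·B = 5·4 + 9·7 + 1·9 + 2·3 = 98
‖A‖ = √111 = 10.5357, ‖B‖ = √155 = 12.4499
cos = 98/(√111·√155) = 98/√17205 = 0.7471

0.7471


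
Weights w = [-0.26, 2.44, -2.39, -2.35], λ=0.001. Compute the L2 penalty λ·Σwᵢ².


‖w‖₂² = (-0.26)² + (2.44)² + (-2.39)² + (-2.35)²
     = 0.0676 + 5.9536 + 5.7121 + 5.5225
     = 17.2558
λ·‖w‖₂² = 0.001·17.2558 = 0.017256

0.017256


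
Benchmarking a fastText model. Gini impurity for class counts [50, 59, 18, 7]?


Probabilities: [50/134, 59/134, 18/134, 7/134] ≈ [0.3731, 0.4403, 0.1343, 0.0522]
Σpᵢ² = (2500 + 3481 + 324 + 49)/134² = 6354/17956
Gini = 1 - Σpᵢ² = 1 - 6354/17956 = 0.6461

0.6461


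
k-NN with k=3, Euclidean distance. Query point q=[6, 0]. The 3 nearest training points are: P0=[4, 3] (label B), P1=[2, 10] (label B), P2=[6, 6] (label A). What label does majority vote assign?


d(q,P0) = 3.6056  (label B)
d(q,P1) = 10.7703  (label B)
d(q,P2) = 6.0  (label A)
Votes: A=1, B=2
Majority → B

B


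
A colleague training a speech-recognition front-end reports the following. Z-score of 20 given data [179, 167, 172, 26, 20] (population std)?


μ = 112.8, σ = 73.4449
z = (20 - 112.8)/73.4449 = -1.2635

-1.2635


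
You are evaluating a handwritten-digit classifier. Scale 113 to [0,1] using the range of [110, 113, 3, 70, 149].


min=3, max=149
(113-3)/(149-3) = 110/146 = 0.7534

0.7534


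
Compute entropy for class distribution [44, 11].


Probabilities: [44/55, 11/55] ≈ [0.8, 0.2]
H = -((44/55)·log₂(44/55) + (11/55)·log₂(11/55))
  = 0.7219 bits

0.7219 bits


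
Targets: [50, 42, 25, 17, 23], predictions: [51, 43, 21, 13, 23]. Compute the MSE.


Squared errors: (50-51)²=1, (42-43)²=1, (25-21)²=16, (17-13)²=16, (23-23)²=0
Sum = 34
MSE = 34/5 = 34/5

34/5


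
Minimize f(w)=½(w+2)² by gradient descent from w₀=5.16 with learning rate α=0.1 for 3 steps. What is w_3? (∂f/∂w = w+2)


step 1: grad = 5.16+2 = 7.16; w = 5.16 - 0.1·(7.16) = 4.444
step 2: grad = 4.444+2 = 6.444; w = 4.444 - 0.1·(6.444) = 3.7996
step 3: grad = 3.7996+2 = 5.7996; w = 3.7996 - 0.1·(5.7996) = 3.21964

3.21964


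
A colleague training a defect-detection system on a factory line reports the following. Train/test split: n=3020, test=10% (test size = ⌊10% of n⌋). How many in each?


Test = ⌊3020·10/100⌋ = 302
Train = 3020 - 302 = 2718

Train: 2718, Test: 302


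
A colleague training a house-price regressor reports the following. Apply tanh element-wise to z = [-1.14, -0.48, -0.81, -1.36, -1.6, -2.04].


tanh(-1.14) = -0.8144
tanh(-0.48) = -0.4462
tanh(-0.81) = -0.6696
tanh(-1.36) = -0.8764
tanh(-1.6) = -0.9217
tanh(-2.04) = -0.9667
result = [-0.8144, -0.4462, -0.6696, -0.8764, -0.9217, -0.9667]

[-0.8144, -0.4462, -0.6696, -0.8764, -0.9217, -0.9667]


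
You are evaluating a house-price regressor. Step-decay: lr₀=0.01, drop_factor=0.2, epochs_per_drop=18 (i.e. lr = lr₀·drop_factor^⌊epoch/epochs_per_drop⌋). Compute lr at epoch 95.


n_drops = ⌊95/18⌋ = 5
lr = 0.01·0.2^5 = 0.01·0.00032 = 0.0000032

0.0000032


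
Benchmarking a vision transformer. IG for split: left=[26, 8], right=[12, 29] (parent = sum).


Parent = [38, 37], H_parent = 0.9999
H_left = 0.7871 (n=34), H_right = 0.8722 (n=41)
H_children = (34/75)·0.7871 + (41/75)·0.8722 = 0.8336
IG = 0.9999 - 0.8336 = 0.1663

0.1663


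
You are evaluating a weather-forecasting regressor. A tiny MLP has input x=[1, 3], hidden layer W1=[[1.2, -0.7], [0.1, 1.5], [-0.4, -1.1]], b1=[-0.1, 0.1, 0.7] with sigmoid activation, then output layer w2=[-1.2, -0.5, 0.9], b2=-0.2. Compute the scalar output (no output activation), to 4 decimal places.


z1[0] = (1.2)·(1) + (-0.7)·(3) - 0.1 = -1.0
z1[1] = (0.1)·(1) + (1.5)·(3) + 0.1 = 4.7
z1[2] = (-0.4)·(1) + (-1.1)·(3) + 0.7 = -3.0
h = sigmoid(z1) = [0.2689, 0.991, 0.0474]
output = (-1.2)·(0.2689) + (-0.5)·(0.991) + (0.9)·(0.0474) - 0.2 = -0.9755

-0.9755


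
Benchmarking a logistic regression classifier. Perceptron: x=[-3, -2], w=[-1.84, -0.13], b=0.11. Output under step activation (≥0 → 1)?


z = (-3)·(-1.84) + (-2)·(-0.13) + 0.11
  = 5.89
step(z) = 1 (z≥0)

1


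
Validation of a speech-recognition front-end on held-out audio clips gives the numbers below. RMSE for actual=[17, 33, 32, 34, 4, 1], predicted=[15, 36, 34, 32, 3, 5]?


MSE = 38/6 = 6.3333
RMSE = √(38/6) = 2.5166

2.5166


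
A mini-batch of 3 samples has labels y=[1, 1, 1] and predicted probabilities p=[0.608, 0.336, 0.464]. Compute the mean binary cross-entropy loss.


L[0] = -ln(0.608) = 0.4976
L[1] = -ln(0.336) = 1.0906
L[2] = -ln(0.464) = 0.7679
mean = (0.4976 + 1.0906 + 0.7679)/3 = 0.7854

0.7854


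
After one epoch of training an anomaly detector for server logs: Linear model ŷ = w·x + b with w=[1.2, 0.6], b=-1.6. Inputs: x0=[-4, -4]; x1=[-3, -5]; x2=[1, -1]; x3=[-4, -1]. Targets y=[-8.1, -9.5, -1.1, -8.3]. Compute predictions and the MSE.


ŷ0 = (1.2)·(-4) + (0.6)·(-4) - 1.6 = -8.8
ŷ1 = (1.2)·(-3) + (0.6)·(-5) - 1.6 = -8.2
ŷ2 = (1.2)·(1) + (0.6)·(-1) - 1.6 = -1.0
ŷ3 = (1.2)·(-4) + (0.6)·(-1) - 1.6 = -7.0
errors² = [0.49, 1.69, 0.01, 1.69]
MSE = 3.8800/4 = 0.97

0.97


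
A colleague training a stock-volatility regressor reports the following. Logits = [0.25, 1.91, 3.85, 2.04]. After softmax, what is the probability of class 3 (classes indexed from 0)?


Exponentials: e^0.25=1.284, e^1.91=6.7531, e^3.85=46.9931, e^2.04=7.6906
Sum = 62.7208
Softmax = [0.0205, 0.1077, 0.7492, 0.1226]
p[3] = 7.6906/62.7208 = 0.1226

0.1226


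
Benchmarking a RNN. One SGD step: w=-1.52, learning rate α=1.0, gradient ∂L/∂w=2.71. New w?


w_new = w - α·∇
= -1.52 - 1.0·2.71
= -1.52 - 2.71
= -4.23

-4.23


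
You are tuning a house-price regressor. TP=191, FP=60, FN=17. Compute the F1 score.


Precision = 191/251 = 0.761
Recall = 191/208 = 0.9183
F1 = 2·P·R/(P+R) = 2·TP/(2·TP+FP+FN) = 382/(382+60+17) = 382/459 = 0.8322

0.8322


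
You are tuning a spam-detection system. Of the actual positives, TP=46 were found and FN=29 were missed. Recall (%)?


Recall = TP/(TP+FN)
= 46/(46+29)
= 46/75 = 61.33%

61.33%


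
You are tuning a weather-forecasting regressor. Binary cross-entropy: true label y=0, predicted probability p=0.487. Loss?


BCE = -[y·ln(p) + (1-y)·ln(1-p)]
= -0 - 1·ln(1-0.487)
= -ln(0.513) = 0.6675

0.6675


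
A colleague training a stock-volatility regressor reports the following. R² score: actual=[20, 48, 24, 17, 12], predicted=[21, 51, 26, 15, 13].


ȳ = 24.2
SS_res = Σ(y-ŷ)² = 19
SS_tot = Σ(y-ȳ)² = 784.8
R² = 1 - SS_res/SS_tot = 1 - 0.0242 = 0.9758

0.9758


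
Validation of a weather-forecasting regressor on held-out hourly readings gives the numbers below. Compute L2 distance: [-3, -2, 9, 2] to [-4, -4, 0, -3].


d = √((-3+ 4)² + (-2+ 4)² + (9-0)² + (2+ 3)²)
  = √(1 + 4 + 81 + 25)
  = √111 = 10.5357

10.5357


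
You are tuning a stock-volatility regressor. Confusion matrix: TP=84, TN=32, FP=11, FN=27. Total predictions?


Total = TP + TN + FP + FN
= 84 + 32 + 11 + 27
= 154
(Predicted positive: 95, predicted negative: 59)

154


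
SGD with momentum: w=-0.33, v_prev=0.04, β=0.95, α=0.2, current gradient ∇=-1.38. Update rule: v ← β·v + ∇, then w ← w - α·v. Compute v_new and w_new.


v_new = 0.95·0.04 - 1.38 = 0.038 - 1.38 = -1.342
w_new = -0.33 - 0.2·-1.342 = -0.33 + 0.2684 = -0.0616

v_new=-1.342, w_new=-0.0616


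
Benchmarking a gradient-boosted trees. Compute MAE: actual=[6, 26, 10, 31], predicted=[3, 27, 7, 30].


Absolute errors: |6-3|=3, |26-27|=1, |10-7|=3, |31-30|=1
Sum = 8
MAE = 8/4 = 2

2


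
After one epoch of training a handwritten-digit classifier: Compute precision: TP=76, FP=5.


Precision = TP/(TP+FP)
= 76/(76+5)
= 76/81 = 93.83%

93.83%


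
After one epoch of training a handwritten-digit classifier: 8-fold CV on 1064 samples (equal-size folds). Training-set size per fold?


Fold size = 1064/8 = 133
Training per fold = 1064 - 133 = 931

931


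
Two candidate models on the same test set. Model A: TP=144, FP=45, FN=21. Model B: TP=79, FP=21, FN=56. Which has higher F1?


Model A: P=144/189=0.7619, R=144/165=0.8727, F1=2PR/(P+R)=2TP/(2TP+FP+FN)=288/354=0.8136
Model B: P=79/100=0.79, R=79/135=0.5852, F1=2PR/(P+R)=2TP/(2TP+FP+FN)=158/235=0.6723
0.8136 > 0.6723 → Model A

Model A


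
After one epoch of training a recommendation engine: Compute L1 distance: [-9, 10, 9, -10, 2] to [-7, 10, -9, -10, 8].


d = |-9+ 7| + |10-10| + |9+ 9| + |-10+ 10| + |2-8|
  = 2 + 0 + 18 + 0 + 6
  = 26

26


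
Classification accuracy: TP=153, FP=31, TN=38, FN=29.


Accuracy = (TP+TN)/(TP+TN+FP+FN)
= (153+38)/(251)
= 191/251 = 76.1%

76.1%


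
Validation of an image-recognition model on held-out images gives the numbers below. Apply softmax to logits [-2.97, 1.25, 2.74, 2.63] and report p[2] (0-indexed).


Exponentials: e^-2.97=0.0513, e^1.25=3.4903, e^2.74=15.487, e^2.63=13.8738
Sum = 32.9024
Softmax = [0.0016, 0.1061, 0.4707, 0.4217]
p[2] = 15.487/32.9024 = 0.4707

0.4707


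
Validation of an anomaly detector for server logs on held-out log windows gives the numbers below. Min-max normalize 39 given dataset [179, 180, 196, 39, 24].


min=24, max=196
(39-24)/(196-24) = 15/172 = 0.0872

0.0872


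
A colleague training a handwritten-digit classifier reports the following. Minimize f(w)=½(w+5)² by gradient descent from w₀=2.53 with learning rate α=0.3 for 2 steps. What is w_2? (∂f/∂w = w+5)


step 1: grad = 2.53+5 = 7.53; w = 2.53 - 0.3·(7.53) = 0.271
step 2: grad = 0.271+5 = 5.271; w = 0.271 - 0.3·(5.271) = -1.3103

-1.3103


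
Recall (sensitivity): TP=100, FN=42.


Recall = TP/(TP+FN)
= 100/(100+42)
= 100/142 = 70.42%

70.42%


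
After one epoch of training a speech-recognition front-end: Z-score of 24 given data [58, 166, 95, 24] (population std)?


μ = 85.75, σ = 52.699
z = (24 - 85.75)/52.699 = -1.1717

-1.1717


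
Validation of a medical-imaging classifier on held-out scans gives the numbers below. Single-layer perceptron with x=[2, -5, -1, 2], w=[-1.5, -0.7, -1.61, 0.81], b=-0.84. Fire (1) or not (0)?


z = (2)·(-1.5) + (-5)·(-0.7) + (-1)·(-1.61) + (2)·(0.81) - 0.84
  = 2.89
step(z) = 1 (z≥0)

1


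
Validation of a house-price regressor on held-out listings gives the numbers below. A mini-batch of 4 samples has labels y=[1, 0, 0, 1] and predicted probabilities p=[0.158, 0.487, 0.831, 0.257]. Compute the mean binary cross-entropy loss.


L[0] = -ln(0.158) = 1.8452
L[1] = -ln(1-0.487) = -ln(0.513) = 0.6675
L[2] = -ln(1-0.831) = -ln(0.169) = 1.7779
L[3] = -ln(0.257) = 1.3587
mean = (1.8452 + 0.6675 + 1.7779 + 1.3587)/4 = 1.4123

1.4123


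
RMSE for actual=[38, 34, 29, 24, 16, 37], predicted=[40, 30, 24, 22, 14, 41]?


MSE = 69/6 = 11.5
RMSE = √(69/6) = 3.3912

3.3912


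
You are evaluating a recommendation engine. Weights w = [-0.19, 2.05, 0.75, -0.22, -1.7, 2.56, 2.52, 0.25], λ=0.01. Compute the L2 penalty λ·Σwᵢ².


‖w‖₂² = (-0.19)² + (2.05)² + (0.75)² + (-0.22)² + (-1.7)² + (2.56)² + (2.52)² + (0.25)²
     = 0.0361 + 4.2025 + 0.5625 + 0.0484 + 2.89 + 6.5536 + 6.3504 + 0.0625
     = 20.706
λ·‖w‖₂² = 0.01·20.706 = 0.20706

0.20706


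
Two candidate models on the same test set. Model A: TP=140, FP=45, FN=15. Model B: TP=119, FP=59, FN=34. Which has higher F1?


Model A: P=140/185=0.7568, R=140/155=0.9032, F1=2PR/(P+R)=2TP/(2TP+FP+FN)=280/340=0.8235
Model B: P=119/178=0.6685, R=119/153=0.7778, F1=2PR/(P+R)=2TP/(2TP+FP+FN)=238/331=0.719
0.8235 > 0.719 → Model A

Model A


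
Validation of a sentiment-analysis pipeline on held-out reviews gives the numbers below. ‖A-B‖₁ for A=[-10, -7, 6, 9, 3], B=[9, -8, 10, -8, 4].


d = |-10-9| + |-7+ 8| + |6-10| + |9+ 8| + |3-4|
  = 19 + 1 + 4 + 17 + 1
  = 42

42


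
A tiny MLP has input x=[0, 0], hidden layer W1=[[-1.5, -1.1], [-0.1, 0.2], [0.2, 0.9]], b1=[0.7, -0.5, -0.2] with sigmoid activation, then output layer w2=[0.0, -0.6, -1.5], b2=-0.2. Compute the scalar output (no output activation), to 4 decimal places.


z1[0] = (-1.5)·(0) + (-1.1)·(0) + 0.7 = 0.7
z1[1] = (-0.1)·(0) + (0.2)·(0) - 0.5 = -0.5
z1[2] = (0.2)·(0) + (0.9)·(0) - 0.2 = -0.2
h = sigmoid(z1) = [0.6682, 0.3775, 0.4502]
output = (0.0)·(0.6682) + (-0.6)·(0.3775) + (-1.5)·(0.4502) - 0.2 = -1.1018

-1.1018


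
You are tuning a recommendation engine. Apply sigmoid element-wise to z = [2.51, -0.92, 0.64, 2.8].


σ(2.51) = 1/(1+e^-2.51) = 0.9248
σ(-0.92) = 1/(1+e^0.92) = 0.285
σ(0.64) = 1/(1+e^-0.64) = 0.6548
σ(2.8) = 1/(1+e^-2.8) = 0.9427
result = [0.9248, 0.285, 0.6548, 0.9427]

[0.9248, 0.285, 0.6548, 0.9427]


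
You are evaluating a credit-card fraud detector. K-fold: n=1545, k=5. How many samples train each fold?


Fold size = 1545/5 = 309
Training per fold = 1545 - 309 = 1236

1236


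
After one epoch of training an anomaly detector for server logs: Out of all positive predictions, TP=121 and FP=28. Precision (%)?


Precision = TP/(TP+FP)
= 121/(121+28)
= 121/149 = 81.21%

81.21%


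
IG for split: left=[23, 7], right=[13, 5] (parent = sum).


Parent = [36, 12], H_parent = 0.8113
H_left = 0.7838 (n=30), H_right = 0.8524 (n=18)
H_children = (30/48)·0.7838 + (18/48)·0.8524 = 0.8095
IG = 0.8113 - 0.8095 = 0.0018

0.0018


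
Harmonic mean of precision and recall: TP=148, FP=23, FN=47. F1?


Precision = 148/171 = 0.8655
Recall = 148/195 = 0.759
F1 = 2·P·R/(P+R) = 2·TP/(2·TP+FP+FN) = 296/(296+23+47) = 296/366 = 0.8087

0.8087


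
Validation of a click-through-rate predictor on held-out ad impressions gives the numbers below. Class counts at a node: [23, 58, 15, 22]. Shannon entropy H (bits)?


Probabilities: [23/118, 58/118, 15/118, 22/118] ≈ [0.1949, 0.4915, 0.1271, 0.1864]
H = -((23/118)·log₂(23/118) + (58/118)·log₂(58/118) + (15/118)·log₂(15/118) + (22/118)·log₂(22/118))
  = 1.7935 bits

1.7935 bits


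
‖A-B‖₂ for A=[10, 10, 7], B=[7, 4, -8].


d = √((10-7)² + (10-4)² + (7+ 8)²)
  = √(9 + 36 + 225)
  = √270 = 16.4317

16.4317


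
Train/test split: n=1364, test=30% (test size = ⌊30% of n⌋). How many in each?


Test = ⌊1364·30/100⌋ = 409
Train = 1364 - 409 = 955

Train: 955, Test: 409


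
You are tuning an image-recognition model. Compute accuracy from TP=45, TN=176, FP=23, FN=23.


Accuracy = (TP+TN)/(TP+TN+FP+FN)
= (45+176)/(267)
= 221/267 = 82.77%

82.77%


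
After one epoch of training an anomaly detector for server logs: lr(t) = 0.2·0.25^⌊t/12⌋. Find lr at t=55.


n_drops = ⌊55/12⌋ = 4
lr = 0.2·0.25^4 = 0.2·0.00390625 = 0.00078125

0.00078125


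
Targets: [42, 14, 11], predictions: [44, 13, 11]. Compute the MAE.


Absolute errors: |42-44|=2, |14-13|=1, |11-11|=0
Sum = 3
MAE = 3/3 = 1

1


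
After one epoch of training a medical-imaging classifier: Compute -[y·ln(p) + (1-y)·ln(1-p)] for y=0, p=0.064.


BCE = -[y·ln(p) + (1-y)·ln(1-p)]
= -0 - 1·ln(1-0.064)
= -ln(0.936) = 0.0661

0.0661


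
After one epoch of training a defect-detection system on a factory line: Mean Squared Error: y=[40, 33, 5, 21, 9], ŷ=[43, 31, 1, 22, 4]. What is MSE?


Squared errors: (40-43)²=9, (33-31)²=4, (5-1)²=16, (21-22)²=1, (9-4)²=25
Sum = 55
MSE = 55/5 = 11

11


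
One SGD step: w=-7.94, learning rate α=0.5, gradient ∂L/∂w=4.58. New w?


w_new = w - α·∇
= -7.94 - 0.5·4.58
= -7.94 - 2.29
= -10.23

-10.23


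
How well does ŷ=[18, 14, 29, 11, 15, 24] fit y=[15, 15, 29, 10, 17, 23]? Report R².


ȳ = 18.1667
SS_res = Σ(y-ŷ)² = 16
SS_tot = Σ(y-ȳ)² = 228.83
R² = 1 - SS_res/SS_tot = 1 - 0.0699 = 0.9301

0.9301


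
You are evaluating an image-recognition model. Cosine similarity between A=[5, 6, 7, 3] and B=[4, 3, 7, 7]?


A·B = 5·4 + 6·3 + 7·7 + 3·7 = 108
‖A‖ = √119 = 10.9087, ‖B‖ = √123 = 11.0905
cos = 108/(√119·√123) = 108/√14637 = 0.8927

0.8927


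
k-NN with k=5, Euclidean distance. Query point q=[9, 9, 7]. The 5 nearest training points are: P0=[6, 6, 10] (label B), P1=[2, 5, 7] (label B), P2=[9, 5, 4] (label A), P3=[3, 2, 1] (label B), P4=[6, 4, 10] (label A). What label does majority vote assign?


d(q,P0) = 5.1962  (label B)
d(q,P1) = 8.0623  (label B)
d(q,P2) = 5.0  (label A)
d(q,P3) = 11.0  (label B)
d(q,P4) = 6.5574  (label A)
Votes: A=2, B=3
Majority → B

B


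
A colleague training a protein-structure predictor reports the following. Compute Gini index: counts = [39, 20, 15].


Probabilities: [39/74, 20/74, 15/74] ≈ [0.527, 0.2703, 0.2027]
Σpᵢ² = (1521 + 400 + 225)/74² = 2146/5476
Gini = 1 - Σpᵢ² = 1 - 2146/5476 = 0.6081

0.6081


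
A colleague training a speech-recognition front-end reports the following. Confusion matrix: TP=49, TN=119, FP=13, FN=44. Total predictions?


Total = TP + TN + FP + FN
= 49 + 119 + 13 + 44
= 225
(Predicted positive: 62, predicted negative: 163)

225


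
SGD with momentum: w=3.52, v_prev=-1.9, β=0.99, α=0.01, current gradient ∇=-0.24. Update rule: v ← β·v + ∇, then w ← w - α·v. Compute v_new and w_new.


v_new = 0.99·-1.9 - 0.24 = -1.881 - 0.24 = -2.121
w_new = 3.52 - 0.01·-2.121 = 3.52 + 0.02121 = 3.54121

v_new=-2.121, w_new=3.54121


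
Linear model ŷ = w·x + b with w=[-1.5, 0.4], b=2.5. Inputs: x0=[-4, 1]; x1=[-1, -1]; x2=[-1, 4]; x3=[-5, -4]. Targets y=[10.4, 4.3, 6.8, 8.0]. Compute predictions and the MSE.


ŷ0 = (-1.5)·(-4) + (0.4)·(1) + 2.5 = 8.9
ŷ1 = (-1.5)·(-1) + (0.4)·(-1) + 2.5 = 3.6
ŷ2 = (-1.5)·(-1) + (0.4)·(4) + 2.5 = 5.6
ŷ3 = (-1.5)·(-5) + (0.4)·(-4) + 2.5 = 8.4
errors² = [2.25, 0.49, 1.44, 0.16]
MSE = 4.3400/4 = 1.085

1.085


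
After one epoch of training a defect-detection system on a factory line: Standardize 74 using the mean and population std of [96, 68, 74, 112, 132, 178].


μ = 110, σ = 37.3452
z = (74 - 110)/37.3452 = -0.964

-0.964


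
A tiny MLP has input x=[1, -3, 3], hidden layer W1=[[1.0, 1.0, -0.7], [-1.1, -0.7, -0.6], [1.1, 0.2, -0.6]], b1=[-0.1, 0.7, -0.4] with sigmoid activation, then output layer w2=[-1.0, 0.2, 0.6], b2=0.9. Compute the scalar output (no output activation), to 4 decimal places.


z1[0] = (1.0)·(1) + (1.0)·(-3) + (-0.7)·(3) - 0.1 = -4.2
z1[1] = (-1.1)·(1) + (-0.7)·(-3) + (-0.6)·(3) + 0.7 = -0.1
z1[2] = (1.1)·(1) + (0.2)·(-3) + (-0.6)·(3) - 0.4 = -1.7
h = sigmoid(z1) = [0.0148, 0.475, 0.1545]
output = (-1.0)·(0.0148) + (0.2)·(0.475) + (0.6)·(0.1545) + 0.9 = 1.0729

1.0729


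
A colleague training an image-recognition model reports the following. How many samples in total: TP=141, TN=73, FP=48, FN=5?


Total = TP + TN + FP + FN
= 141 + 73 + 48 + 5
= 267
(Predicted positive: 189, predicted negative: 78)

267


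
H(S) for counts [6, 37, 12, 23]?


Probabilities: [6/78, 37/78, 12/78, 23/78] ≈ [0.0769, 0.4744, 0.1538, 0.2949]
H = -((6/78)·log₂(6/78) + (37/78)·log₂(37/78) + (12/78)·log₂(12/78) + (23/78)·log₂(23/78))
  = 1.73 bits

1.73 bits


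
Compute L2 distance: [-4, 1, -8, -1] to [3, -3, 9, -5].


d = √((-4-3)² + (1+ 3)² + (-8-9)² + (-1+ 5)²)
  = √(49 + 16 + 289 + 16)
  = √370 = 19.2354

19.2354


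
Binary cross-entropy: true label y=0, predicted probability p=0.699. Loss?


BCE = -[y·ln(p) + (1-y)·ln(1-p)]
= -0 - 1·ln(1-0.699)
= -ln(0.301) = 1.2006

1.2006
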